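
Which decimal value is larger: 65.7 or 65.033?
65.7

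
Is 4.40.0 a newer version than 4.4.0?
Yes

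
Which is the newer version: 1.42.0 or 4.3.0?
4.3.0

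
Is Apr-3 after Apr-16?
No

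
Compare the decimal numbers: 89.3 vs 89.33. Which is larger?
89.33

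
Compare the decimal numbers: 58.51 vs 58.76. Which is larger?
58.76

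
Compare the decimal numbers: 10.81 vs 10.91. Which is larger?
10.91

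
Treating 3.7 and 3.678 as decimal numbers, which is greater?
3.7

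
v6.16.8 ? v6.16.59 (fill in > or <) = <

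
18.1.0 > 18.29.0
False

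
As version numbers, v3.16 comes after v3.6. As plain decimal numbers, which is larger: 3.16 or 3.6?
3.6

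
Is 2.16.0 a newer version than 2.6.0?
Yes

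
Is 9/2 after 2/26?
Yes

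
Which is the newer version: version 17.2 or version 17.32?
version 17.32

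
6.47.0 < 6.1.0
False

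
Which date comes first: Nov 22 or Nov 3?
Nov 3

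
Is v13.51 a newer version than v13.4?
Yes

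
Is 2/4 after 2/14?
No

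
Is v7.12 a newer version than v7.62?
No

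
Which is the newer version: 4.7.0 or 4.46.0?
4.46.0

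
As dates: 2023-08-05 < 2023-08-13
True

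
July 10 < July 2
False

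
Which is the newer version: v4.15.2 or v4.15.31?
v4.15.31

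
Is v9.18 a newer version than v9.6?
Yes. Version numbers are compared segment by segment as integers, not as decimals: minor version 18 > 6, so v9.18 > v9.6 (even though the decimal 9.18 < 9.6).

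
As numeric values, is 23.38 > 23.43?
False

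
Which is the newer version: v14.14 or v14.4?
v14.14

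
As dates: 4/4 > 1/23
True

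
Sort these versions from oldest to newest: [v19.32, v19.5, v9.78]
[v9.78, v19.5, v19.32]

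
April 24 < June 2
True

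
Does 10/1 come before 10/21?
Yes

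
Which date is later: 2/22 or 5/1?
5/1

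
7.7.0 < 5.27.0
False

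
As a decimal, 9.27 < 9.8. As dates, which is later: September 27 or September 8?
September 27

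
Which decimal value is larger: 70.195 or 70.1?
70.195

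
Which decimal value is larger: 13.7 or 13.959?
13.959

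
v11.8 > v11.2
True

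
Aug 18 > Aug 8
True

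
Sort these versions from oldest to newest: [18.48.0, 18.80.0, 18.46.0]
[18.46.0, 18.48.0, 18.80.0]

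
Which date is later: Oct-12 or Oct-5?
Oct-12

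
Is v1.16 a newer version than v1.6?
Yes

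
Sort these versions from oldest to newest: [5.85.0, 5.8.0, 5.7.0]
[5.7.0, 5.8.0, 5.85.0]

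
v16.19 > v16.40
False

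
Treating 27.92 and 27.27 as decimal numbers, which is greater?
27.92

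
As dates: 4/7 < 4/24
True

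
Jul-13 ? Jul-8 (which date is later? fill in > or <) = >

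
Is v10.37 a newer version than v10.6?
Yes. Version numbers are compared segment by segment as integers, not as decimals: minor version 37 > 6, so v10.37 > v10.6 (even though the decimal 10.37 < 10.6).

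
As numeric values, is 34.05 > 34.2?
False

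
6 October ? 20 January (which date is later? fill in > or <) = >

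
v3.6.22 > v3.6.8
True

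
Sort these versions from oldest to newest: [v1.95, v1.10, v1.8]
[v1.8, v1.10, v1.95]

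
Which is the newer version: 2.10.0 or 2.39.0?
2.39.0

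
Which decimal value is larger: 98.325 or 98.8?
98.8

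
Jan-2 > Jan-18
False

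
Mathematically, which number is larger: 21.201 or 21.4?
21.4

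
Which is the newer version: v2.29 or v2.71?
v2.71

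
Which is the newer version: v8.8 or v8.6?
v8.8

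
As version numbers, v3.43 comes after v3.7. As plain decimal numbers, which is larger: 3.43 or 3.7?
3.7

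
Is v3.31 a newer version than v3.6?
Yes. Version numbers are compared segment by segment as integers, not as decimals: minor version 31 > 6, so v3.31 > v3.6 (even though the decimal 3.31 < 3.6).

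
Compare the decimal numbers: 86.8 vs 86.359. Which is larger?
86.8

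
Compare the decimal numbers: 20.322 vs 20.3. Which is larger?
20.322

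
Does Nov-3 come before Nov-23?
Yes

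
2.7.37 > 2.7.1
True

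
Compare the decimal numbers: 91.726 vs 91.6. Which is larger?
91.726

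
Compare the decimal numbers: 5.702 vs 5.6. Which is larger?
5.702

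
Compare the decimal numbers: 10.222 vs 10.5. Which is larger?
10.5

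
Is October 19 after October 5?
Yes. Day 19 comes after day 5 in October — this is a date comparison, not a decimal one (the decimal 10.19 would be smaller than 10.5).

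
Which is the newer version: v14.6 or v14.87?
v14.87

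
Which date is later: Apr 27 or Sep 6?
Sep 6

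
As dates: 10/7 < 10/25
True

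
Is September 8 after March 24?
Yes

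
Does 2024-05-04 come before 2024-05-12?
Yes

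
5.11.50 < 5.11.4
False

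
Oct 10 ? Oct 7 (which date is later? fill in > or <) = >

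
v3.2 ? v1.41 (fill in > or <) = >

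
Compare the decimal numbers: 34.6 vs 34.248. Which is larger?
34.6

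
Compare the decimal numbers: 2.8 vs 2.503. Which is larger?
2.8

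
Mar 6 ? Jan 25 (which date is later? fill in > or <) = >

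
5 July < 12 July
True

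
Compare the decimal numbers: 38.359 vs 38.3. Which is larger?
38.359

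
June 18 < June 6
False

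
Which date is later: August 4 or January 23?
August 4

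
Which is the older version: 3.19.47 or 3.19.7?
3.19.7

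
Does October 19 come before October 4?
No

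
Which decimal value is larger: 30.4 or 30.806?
30.806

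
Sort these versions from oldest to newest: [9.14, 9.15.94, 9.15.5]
[9.14, 9.15.5, 9.15.94]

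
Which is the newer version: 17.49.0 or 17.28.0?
17.49.0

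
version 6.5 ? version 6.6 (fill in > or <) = <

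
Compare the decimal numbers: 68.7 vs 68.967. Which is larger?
68.967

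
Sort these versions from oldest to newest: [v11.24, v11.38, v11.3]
[v11.3, v11.24, v11.38]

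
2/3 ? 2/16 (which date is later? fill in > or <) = <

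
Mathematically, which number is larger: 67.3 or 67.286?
67.3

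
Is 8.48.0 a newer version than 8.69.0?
No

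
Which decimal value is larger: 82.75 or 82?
82.75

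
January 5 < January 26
True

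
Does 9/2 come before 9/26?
Yes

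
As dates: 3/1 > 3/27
False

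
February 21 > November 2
False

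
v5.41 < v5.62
True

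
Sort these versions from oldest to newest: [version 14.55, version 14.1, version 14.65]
[version 14.1, version 14.55, version 14.65]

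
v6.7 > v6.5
True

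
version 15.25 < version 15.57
True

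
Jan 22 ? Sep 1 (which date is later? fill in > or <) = <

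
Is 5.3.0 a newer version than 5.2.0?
Yes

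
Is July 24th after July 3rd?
Yes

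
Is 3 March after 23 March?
No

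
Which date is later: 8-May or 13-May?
13-May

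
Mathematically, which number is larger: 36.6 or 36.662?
36.662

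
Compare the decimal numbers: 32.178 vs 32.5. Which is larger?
32.5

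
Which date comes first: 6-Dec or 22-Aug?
22-Aug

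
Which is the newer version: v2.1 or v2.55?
v2.55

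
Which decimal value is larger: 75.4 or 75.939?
75.939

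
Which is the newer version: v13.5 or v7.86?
v13.5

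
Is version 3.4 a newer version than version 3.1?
Yes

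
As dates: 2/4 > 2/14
False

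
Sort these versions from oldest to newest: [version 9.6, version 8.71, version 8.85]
[version 8.71, version 8.85, version 9.6]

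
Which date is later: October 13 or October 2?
October 13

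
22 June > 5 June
True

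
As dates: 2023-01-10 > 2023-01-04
True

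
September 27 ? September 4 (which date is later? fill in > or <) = >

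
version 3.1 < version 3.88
True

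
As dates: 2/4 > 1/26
True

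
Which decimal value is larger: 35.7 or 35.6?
35.7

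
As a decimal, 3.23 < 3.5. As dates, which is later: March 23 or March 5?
March 23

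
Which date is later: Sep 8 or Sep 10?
Sep 10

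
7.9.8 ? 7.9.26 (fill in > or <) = <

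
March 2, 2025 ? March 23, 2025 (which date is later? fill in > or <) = <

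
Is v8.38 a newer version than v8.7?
Yes. Version numbers are compared segment by segment as integers, not as decimals: minor version 38 > 7, so v8.38 > v8.7 (even though the decimal 8.38 < 8.7).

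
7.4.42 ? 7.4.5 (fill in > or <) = >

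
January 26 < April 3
True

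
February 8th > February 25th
False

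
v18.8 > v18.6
True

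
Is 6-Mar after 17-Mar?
No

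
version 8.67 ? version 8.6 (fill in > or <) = >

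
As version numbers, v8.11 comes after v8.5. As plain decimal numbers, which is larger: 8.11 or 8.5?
8.5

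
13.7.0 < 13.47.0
True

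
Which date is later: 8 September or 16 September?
16 September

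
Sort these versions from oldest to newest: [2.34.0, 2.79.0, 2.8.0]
[2.8.0, 2.34.0, 2.79.0]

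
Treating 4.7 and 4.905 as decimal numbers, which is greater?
4.905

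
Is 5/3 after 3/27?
Yes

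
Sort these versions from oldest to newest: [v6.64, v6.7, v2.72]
[v2.72, v6.7, v6.64]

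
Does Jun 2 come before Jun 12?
Yes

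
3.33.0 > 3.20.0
True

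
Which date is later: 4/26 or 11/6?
11/6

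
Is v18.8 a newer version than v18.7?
Yes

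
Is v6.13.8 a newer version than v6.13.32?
No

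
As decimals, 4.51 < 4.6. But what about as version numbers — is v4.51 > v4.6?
True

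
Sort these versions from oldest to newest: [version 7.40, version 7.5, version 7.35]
[version 7.5, version 7.35, version 7.40]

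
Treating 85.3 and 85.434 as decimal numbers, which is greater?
85.434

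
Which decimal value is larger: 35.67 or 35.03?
35.67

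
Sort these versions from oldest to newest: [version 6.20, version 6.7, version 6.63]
[version 6.7, version 6.20, version 6.63]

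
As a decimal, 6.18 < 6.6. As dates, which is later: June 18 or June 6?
June 18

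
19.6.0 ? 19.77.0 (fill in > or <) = <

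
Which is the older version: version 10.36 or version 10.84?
version 10.36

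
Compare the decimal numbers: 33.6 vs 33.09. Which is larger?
33.6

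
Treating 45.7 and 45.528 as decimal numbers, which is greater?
45.7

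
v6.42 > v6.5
True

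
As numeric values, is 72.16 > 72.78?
False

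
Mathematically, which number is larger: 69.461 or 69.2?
69.461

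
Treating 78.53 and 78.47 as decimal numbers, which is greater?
78.53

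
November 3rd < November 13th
True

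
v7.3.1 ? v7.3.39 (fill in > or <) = <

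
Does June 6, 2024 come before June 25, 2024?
Yes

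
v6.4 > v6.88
False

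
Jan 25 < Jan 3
False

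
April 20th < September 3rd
True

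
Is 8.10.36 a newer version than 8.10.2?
Yes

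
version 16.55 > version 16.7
True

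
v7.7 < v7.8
True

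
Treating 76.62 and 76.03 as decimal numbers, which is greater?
76.62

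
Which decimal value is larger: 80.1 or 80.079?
80.1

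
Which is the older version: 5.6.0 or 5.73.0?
5.6.0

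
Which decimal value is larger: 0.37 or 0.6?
0.6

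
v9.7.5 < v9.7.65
True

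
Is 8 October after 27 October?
No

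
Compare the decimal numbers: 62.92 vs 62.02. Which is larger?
62.92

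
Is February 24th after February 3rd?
Yes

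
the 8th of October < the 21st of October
True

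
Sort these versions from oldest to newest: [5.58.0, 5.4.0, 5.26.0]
[5.4.0, 5.26.0, 5.58.0]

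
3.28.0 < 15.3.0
True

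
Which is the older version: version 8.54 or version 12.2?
version 8.54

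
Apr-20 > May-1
False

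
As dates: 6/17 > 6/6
True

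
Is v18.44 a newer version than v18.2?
Yes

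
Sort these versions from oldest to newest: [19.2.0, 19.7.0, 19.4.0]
[19.2.0, 19.4.0, 19.7.0]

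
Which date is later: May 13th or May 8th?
May 13th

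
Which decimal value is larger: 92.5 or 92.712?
92.712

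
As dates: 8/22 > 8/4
True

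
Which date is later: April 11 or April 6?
April 11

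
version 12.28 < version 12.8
False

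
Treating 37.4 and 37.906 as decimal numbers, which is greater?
37.906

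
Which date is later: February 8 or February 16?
February 16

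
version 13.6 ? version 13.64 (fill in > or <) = <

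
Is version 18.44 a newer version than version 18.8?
Yes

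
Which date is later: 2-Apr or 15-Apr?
15-Apr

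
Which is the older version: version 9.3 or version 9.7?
version 9.3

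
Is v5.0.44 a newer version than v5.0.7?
Yes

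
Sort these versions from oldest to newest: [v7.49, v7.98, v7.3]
[v7.3, v7.49, v7.98]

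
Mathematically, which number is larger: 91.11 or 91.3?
91.3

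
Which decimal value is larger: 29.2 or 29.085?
29.2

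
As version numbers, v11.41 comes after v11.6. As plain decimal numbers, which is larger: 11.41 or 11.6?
11.6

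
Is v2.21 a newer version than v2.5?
Yes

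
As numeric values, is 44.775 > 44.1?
True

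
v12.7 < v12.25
True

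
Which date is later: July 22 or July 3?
July 22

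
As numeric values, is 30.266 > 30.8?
False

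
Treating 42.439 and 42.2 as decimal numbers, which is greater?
42.439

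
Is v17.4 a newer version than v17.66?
No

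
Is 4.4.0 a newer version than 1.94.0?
Yes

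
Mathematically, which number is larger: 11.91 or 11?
11.91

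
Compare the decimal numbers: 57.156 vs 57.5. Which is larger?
57.5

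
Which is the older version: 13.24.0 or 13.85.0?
13.24.0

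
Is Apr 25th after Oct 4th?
No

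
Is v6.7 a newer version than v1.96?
Yes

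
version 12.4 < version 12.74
True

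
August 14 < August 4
False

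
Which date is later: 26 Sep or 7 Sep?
26 Sep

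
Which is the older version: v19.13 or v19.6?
v19.6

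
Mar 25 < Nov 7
True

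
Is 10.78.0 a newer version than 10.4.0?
Yes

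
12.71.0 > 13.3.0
False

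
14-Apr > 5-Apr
True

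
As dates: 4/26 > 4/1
True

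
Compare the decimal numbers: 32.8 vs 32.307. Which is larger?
32.8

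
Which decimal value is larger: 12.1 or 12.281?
12.281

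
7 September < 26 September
True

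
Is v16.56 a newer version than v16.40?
Yes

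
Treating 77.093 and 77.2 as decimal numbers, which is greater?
77.2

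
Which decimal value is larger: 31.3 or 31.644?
31.644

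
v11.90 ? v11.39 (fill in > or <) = >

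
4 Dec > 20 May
True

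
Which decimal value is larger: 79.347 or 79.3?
79.347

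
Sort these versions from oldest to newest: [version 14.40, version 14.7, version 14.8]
[version 14.7, version 14.8, version 14.40]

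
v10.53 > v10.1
True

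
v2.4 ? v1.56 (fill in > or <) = >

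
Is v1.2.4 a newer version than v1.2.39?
No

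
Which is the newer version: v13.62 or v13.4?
v13.62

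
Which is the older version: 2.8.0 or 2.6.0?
2.6.0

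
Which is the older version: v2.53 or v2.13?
v2.13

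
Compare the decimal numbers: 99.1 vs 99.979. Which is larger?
99.979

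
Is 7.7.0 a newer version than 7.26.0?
No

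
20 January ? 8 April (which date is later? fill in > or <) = <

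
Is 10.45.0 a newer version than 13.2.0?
No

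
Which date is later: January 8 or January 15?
January 15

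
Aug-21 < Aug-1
False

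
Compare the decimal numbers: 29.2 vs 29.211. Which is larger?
29.211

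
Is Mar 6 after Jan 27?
Yes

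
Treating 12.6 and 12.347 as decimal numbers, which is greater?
12.6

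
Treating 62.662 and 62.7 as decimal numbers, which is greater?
62.7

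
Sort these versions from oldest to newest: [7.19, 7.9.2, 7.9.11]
[7.9.2, 7.9.11, 7.19]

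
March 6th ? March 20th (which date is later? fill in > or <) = <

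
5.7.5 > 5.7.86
False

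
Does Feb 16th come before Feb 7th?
No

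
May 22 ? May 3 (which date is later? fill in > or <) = >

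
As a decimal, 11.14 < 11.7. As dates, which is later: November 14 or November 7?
November 14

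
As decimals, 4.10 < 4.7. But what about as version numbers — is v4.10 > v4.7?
True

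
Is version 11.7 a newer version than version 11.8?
No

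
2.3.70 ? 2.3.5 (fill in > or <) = >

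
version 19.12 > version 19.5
True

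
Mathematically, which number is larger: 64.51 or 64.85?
64.85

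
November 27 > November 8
True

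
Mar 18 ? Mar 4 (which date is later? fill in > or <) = >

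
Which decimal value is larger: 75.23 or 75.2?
75.23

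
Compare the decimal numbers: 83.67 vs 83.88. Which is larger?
83.88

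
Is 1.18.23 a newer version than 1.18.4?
Yes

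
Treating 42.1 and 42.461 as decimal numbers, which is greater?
42.461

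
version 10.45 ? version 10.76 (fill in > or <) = <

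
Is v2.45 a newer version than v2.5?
Yes. Version numbers are compared segment by segment as integers, not as decimals: minor version 45 > 5, so v2.45 > v2.5 (even though the decimal 2.45 < 2.5).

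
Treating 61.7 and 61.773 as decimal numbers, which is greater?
61.773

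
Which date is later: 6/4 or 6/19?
6/19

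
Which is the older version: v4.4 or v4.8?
v4.4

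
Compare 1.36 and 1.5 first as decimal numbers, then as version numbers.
As decimals: 1.36 < 1.5. As versions: v1.36 > v1.5 (minor version 36 > 5).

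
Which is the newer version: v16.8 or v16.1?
v16.8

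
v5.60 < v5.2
False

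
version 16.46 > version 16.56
False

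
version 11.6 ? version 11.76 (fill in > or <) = <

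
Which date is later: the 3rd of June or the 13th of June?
the 13th of June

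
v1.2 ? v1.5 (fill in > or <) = <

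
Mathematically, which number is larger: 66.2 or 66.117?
66.2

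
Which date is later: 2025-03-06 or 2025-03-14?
2025-03-14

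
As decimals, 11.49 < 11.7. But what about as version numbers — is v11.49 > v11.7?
True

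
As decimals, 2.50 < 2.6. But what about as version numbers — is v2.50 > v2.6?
True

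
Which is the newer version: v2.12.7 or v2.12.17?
v2.12.17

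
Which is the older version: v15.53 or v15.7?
v15.7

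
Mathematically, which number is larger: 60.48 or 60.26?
60.48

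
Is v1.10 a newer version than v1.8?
Yes. Version numbers are compared segment by segment as integers, not as decimals: minor version 10 > 8, so v1.10 > v1.8 (even though the decimal 1.10 < 1.8).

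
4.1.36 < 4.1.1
False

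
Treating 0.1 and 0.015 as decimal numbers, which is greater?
0.1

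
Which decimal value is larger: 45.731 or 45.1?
45.731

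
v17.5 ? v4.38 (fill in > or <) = >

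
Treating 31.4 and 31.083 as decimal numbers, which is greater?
31.4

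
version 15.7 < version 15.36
True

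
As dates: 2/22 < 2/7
False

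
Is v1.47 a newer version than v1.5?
Yes. Version numbers are compared segment by segment as integers, not as decimals: minor version 47 > 5, so v1.47 > v1.5 (even though the decimal 1.47 < 1.5).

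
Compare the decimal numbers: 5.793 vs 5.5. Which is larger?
5.793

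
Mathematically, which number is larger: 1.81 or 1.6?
1.81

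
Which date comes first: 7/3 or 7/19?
7/3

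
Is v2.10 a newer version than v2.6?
Yes. Version numbers are compared segment by segment as integers, not as decimals: minor version 10 > 6, so v2.10 > v2.6 (even though the decimal 2.10 < 2.6).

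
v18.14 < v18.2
False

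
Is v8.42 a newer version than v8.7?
Yes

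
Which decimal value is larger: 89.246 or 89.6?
89.6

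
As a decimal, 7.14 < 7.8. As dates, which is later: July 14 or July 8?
July 14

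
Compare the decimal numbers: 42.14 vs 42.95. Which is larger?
42.95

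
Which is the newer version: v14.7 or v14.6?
v14.7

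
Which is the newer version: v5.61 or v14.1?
v14.1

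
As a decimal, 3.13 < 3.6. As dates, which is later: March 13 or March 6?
March 13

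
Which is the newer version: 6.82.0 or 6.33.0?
6.82.0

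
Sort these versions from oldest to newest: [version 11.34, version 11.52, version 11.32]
[version 11.32, version 11.34, version 11.52]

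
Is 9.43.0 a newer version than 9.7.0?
Yes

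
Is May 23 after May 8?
Yes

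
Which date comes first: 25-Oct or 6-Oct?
6-Oct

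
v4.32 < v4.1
False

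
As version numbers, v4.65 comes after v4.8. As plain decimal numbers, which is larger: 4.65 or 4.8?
4.8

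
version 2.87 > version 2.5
True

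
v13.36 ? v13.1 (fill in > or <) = >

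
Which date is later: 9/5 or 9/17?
9/17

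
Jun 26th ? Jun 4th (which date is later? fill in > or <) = >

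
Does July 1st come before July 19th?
Yes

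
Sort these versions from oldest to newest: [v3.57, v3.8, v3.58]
[v3.8, v3.57, v3.58]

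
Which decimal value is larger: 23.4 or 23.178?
23.4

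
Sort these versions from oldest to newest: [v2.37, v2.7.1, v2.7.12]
[v2.7.1, v2.7.12, v2.37]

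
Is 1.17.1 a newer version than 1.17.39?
No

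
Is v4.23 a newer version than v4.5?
Yes. Version numbers are compared segment by segment as integers, not as decimals: minor version 23 > 5, so v4.23 > v4.5 (even though the decimal 4.23 < 4.5).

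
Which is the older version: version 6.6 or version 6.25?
version 6.6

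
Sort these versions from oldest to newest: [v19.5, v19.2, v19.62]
[v19.2, v19.5, v19.62]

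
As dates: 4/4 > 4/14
False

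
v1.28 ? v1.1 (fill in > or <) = >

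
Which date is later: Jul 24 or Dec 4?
Dec 4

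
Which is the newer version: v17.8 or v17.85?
v17.85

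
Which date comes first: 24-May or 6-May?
6-May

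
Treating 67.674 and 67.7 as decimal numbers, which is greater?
67.7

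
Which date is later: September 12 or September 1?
September 12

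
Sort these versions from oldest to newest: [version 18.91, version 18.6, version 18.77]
[version 18.6, version 18.77, version 18.91]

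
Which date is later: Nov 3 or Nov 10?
Nov 10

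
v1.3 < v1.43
True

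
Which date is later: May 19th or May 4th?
May 19th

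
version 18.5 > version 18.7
False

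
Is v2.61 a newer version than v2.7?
Yes. Version numbers are compared segment by segment as integers, not as decimals: minor version 61 > 7, so v2.61 > v2.7 (even though the decimal 2.61 < 2.7).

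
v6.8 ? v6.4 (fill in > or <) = >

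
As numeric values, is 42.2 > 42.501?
False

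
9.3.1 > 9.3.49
False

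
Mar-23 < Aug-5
True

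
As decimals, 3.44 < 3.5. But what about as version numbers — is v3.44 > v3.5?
True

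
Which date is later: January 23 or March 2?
March 2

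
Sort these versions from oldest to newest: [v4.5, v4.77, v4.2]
[v4.2, v4.5, v4.77]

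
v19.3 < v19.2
False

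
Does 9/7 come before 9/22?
Yes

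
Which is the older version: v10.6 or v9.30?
v9.30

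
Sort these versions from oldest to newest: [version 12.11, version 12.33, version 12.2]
[version 12.2, version 12.11, version 12.33]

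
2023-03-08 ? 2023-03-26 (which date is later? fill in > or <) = <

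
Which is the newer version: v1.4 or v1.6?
v1.6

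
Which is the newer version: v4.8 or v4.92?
v4.92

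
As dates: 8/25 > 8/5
True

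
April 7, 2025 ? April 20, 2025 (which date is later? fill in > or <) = <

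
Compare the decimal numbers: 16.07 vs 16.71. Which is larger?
16.71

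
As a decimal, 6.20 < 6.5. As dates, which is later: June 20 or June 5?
June 20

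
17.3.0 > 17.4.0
False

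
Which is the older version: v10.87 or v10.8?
v10.8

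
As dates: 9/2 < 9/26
True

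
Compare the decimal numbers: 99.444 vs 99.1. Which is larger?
99.444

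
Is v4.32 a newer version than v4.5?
Yes. Version numbers are compared segment by segment as integers, not as decimals: minor version 32 > 5, so v4.32 > v4.5 (even though the decimal 4.32 < 4.5).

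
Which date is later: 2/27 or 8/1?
8/1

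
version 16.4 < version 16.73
True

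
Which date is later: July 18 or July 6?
July 18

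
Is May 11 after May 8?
Yes. Day 11 comes after day 8 in May — this is a date comparison, not a decimal one (the decimal 5.11 would be smaller than 5.8).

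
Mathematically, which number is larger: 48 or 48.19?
48.19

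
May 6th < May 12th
True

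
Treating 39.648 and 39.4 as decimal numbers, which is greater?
39.648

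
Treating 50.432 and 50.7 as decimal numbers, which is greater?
50.7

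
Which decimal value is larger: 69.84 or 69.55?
69.84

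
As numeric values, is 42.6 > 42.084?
True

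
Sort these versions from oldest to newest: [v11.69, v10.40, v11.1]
[v10.40, v11.1, v11.69]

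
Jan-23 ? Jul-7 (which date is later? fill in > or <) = <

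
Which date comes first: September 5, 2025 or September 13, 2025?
September 5, 2025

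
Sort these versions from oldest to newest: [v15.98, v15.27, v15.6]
[v15.6, v15.27, v15.98]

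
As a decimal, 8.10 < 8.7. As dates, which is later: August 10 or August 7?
August 10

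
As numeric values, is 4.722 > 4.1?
True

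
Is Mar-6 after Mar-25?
No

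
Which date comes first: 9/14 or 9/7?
9/7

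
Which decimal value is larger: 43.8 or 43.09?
43.8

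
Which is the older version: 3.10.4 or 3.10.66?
3.10.4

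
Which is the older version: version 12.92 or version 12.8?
version 12.8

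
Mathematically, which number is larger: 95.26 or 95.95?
95.95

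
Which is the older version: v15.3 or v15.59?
v15.3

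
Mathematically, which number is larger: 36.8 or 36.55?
36.8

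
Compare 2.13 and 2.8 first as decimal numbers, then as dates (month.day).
As decimals: 2.13 < 2.8. As dates: 2/13 is later than 2/8 (day 13 > day 8).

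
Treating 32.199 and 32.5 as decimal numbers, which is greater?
32.5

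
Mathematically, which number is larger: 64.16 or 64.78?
64.78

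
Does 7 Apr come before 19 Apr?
Yes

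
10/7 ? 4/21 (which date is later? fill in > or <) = >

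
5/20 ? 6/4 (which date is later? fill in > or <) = <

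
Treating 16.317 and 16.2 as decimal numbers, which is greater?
16.317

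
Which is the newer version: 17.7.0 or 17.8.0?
17.8.0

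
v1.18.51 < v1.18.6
False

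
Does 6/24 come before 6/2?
No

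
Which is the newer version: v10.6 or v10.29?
v10.29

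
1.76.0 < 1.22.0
False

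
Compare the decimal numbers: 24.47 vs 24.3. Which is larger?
24.47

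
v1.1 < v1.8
True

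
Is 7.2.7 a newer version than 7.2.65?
No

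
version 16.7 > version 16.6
True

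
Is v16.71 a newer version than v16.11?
Yes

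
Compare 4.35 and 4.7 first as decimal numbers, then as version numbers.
As decimals: 4.35 < 4.7. As versions: v4.35 > v4.7 (minor version 35 > 7).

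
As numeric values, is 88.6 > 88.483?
True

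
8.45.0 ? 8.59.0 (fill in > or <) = <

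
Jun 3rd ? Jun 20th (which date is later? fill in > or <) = <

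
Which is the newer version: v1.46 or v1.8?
v1.46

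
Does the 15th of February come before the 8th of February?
No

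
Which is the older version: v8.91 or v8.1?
v8.1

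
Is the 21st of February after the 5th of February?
Yes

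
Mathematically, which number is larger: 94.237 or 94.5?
94.5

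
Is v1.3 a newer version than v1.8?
No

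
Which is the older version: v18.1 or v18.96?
v18.1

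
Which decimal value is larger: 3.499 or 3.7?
3.7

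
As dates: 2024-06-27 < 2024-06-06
False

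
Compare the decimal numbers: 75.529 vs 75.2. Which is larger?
75.529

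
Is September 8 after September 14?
No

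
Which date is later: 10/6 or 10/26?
10/26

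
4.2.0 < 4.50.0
True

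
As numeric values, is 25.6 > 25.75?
False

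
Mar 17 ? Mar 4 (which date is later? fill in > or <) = >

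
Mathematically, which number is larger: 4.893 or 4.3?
4.893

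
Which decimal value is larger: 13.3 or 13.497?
13.497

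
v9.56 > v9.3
True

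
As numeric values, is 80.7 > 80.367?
True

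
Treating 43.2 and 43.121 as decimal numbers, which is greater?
43.2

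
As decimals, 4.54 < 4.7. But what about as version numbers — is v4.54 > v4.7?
True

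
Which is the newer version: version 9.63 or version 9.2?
version 9.63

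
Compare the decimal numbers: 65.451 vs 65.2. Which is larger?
65.451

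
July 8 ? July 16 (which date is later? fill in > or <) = <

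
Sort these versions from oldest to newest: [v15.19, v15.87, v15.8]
[v15.8, v15.19, v15.87]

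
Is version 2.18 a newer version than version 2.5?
Yes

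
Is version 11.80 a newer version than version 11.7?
Yes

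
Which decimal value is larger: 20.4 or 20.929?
20.929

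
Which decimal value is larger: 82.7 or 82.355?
82.7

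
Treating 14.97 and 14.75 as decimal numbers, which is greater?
14.97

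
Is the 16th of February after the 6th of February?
Yes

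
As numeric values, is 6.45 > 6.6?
False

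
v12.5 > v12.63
False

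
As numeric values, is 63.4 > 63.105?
True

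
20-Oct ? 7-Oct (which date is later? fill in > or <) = >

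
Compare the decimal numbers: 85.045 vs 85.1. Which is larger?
85.1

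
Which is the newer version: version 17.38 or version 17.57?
version 17.57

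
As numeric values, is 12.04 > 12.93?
False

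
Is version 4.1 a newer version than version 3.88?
Yes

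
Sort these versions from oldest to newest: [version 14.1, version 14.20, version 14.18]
[version 14.1, version 14.18, version 14.20]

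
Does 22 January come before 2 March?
Yes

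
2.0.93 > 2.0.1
True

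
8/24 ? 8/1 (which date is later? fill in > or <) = >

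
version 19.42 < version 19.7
False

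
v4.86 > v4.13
True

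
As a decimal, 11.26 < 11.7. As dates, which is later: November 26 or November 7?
November 26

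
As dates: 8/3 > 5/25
True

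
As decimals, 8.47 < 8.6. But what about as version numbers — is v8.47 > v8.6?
True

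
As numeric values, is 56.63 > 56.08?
True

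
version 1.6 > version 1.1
True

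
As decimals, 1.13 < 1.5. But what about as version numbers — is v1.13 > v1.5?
True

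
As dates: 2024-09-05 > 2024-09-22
False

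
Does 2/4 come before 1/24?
No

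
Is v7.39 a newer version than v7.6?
Yes. Version numbers are compared segment by segment as integers, not as decimals: minor version 39 > 6, so v7.39 > v7.6 (even though the decimal 7.39 < 7.6).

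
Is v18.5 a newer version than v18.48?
No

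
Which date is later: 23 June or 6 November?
6 November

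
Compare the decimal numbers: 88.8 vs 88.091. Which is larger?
88.8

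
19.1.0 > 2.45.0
True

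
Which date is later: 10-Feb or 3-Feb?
10-Feb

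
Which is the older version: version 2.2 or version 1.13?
version 1.13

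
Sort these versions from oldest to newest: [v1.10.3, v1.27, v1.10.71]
[v1.10.3, v1.10.71, v1.27]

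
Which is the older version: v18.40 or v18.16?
v18.16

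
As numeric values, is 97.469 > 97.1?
True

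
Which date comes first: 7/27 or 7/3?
7/3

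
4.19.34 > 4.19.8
True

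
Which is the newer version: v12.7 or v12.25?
v12.25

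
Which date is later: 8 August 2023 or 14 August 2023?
14 August 2023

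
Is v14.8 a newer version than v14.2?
Yes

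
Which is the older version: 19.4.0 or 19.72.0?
19.4.0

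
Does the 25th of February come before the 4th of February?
No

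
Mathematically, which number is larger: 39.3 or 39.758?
39.758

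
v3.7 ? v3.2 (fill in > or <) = >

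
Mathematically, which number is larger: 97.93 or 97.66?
97.93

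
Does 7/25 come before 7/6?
No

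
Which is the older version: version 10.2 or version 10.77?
version 10.2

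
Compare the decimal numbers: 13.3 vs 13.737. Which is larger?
13.737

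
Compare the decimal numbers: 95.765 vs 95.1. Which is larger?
95.765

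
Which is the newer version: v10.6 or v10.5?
v10.6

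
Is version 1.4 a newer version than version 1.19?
No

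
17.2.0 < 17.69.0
True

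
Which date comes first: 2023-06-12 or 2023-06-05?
2023-06-05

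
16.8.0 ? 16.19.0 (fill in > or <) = <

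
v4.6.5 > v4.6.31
False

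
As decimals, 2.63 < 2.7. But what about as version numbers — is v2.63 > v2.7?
True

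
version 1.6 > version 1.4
True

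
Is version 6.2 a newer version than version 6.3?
No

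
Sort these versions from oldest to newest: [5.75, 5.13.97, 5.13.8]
[5.13.8, 5.13.97, 5.75]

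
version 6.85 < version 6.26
False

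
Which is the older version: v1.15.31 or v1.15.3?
v1.15.3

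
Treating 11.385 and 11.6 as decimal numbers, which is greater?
11.6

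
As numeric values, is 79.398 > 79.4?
False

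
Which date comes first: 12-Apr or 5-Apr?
5-Apr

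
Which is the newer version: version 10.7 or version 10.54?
version 10.54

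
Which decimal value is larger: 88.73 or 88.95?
88.95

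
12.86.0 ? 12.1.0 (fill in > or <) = >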